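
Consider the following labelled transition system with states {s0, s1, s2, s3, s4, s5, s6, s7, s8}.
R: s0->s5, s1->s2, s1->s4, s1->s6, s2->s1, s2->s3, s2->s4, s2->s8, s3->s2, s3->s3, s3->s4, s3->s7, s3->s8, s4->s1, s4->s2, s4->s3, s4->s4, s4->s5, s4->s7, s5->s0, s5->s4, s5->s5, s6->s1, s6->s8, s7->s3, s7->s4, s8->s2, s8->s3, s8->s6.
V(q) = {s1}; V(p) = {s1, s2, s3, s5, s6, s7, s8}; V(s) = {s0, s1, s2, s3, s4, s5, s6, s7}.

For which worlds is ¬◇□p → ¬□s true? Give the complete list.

s1, s2, s3, s5, s6, s8

Let φ = ¬◇□p → ¬□s. Evaluate φ at each world:
  s0 (successors {s5}): φ is false.
  s1 (successors {s2, s4, s6}): φ is true.
  s2 (successors {s1, s3, s4, s8}): φ is true.
  s3 (successors {s2, s3, s4, s7, s8}): φ is true.
  s4 (successors {s1, s2, s3, s4, s5, s7}): φ is false.
  s5 (successors {s0, s4, s5}): φ is true.
  s6 (successors {s1, s8}): φ is true.
  s7 (successors {s3, s4}): φ is false.
  s8 (successors {s2, s3, s6}): φ is true.
For instance, at s6:
  At s6: ¬◇□p is false, ¬□s is true, so ¬◇□p → ¬□s is true.
    At s6: ◇□p is true, so ¬◇□p is false.
      At s6: ◇□p requires □p at some successor in {s1, s8}.
        □p holds at s8, so ◇□p is true at s6.
    At s6: □s is false, so ¬□s is true.
      At s6: □s requires s at every successor {s1, s8}.
        s fails at s8, so □s is false at s6.
Satisfying worlds: {s1, s2, s3, s5, s6, s8}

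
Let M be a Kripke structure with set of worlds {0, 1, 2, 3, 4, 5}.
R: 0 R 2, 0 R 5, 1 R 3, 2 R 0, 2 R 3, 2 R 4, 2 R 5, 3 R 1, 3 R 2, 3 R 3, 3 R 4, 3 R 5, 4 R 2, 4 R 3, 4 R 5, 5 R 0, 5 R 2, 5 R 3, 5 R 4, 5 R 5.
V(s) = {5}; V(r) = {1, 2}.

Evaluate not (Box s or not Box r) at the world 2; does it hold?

Recall that Box ψ holds at a world iff ψ holds at every accessible world, and Dia ψ holds iff ψ holds at some accessible world.
At 2: Box s or not Box r is true, so not (Box s or not Box r) is false.
  At 2: Box s is false, not Box r is true, so Box s or not Box r is true.
    At 2: Box s requires s at every successor {0, 3, 4, 5}.
      s fails at 0, so Box s is false at 2.
    At 2: Box r is false, so not Box r is true.
      At 2: Box r requires r at every successor {0, 3, 4, 5}.
        r fails at 0, so Box r is false at 2.

No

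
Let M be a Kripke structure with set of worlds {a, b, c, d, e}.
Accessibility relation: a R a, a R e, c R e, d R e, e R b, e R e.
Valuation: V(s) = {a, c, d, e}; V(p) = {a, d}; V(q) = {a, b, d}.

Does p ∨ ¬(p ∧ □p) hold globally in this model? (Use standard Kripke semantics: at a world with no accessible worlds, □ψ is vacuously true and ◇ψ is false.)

Recall that □ψ holds at a world iff ψ holds at every accessible world, and ◇ψ holds iff ψ holds at some accessible world.
Let φ = p ∨ ¬(p ∧ □p). Evaluate φ at each world:
  a (successors {a, e}): φ is true.
  b (successors ∅): φ is true.
  c (successors {e}): φ is true.
  d (successors {e}): φ is true.
  e (successors {b, e}): φ is true.
For instance, at d:
  At d: p is true, ¬(p ∧ □p) is true, so p ∨ ¬(p ∧ □p) is true.
    At d: p ∧ □p is false, so ¬(p ∧ □p) is true.
      At d: p is true, □p is false, so p ∧ □p is false.

Yes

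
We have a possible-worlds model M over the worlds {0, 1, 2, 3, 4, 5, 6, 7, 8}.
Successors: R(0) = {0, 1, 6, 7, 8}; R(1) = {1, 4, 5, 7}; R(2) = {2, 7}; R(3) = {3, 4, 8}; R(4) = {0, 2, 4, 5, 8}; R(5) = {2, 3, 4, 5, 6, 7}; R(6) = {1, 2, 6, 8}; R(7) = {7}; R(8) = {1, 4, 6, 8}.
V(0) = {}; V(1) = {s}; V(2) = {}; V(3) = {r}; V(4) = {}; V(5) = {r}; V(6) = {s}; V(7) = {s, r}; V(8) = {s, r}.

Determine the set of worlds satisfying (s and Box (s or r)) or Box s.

Let φ = (s and Box (s or r)) or Box s. Evaluate φ at each world:
  0 (successors {0, 1, 6, 7, 8}): φ is false.
  1 (successors {1, 4, 5, 7}): φ is false.
  2 (successors {2, 7}): φ is false.
  3 (successors {3, 4, 8}): φ is false.
  4 (successors {0, 2, 4, 5, 8}): φ is false.
  5 (successors {2, 3, 4, 5, 6, 7}): φ is false.
  6 (successors {1, 2, 6, 8}): φ is false.
  7 (successors {7}): φ is true.
  8 (successors {1, 4, 6, 8}): φ is false.
For instance, at 8:
  At 8: s and Box (s or r) is false, Box s is false, so (s and Box (s or r)) or Box s is false.
    At 8: s is true, Box (s or r) is false, so s and Box (s or r) is false.
      At 8: Box (s or r) requires s or r at every successor {1, 4, 6, 8}.
        s or r fails at 4, so Box (s or r) is false at 8.
    At 8: Box s requires s at every successor {1, 4, 6, 8}.
      s fails at 4, so Box s is false at 8.
Satisfying worlds: {7}

7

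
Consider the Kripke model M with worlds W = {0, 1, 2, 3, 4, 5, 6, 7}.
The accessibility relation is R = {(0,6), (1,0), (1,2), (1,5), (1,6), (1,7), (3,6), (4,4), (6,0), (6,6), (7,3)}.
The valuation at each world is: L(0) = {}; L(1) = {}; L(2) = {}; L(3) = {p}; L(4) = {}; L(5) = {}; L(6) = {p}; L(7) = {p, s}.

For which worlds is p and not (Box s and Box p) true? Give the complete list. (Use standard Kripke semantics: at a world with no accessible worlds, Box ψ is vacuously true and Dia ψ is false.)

Let φ = p and not (Box s and Box p). Evaluate φ at each world:
  0 (successors {6}): φ is false.
  1 (successors {0, 2, 5, 6, 7}): φ is false.
  2 (successors ∅): φ is false.
  3 (successors {6}): φ is true.
  4 (successors {4}): φ is false.
  5 (successors ∅): φ is false.
  6 (successors {0, 6}): φ is true.
  7 (successors {3}): φ is true.
For instance, at 4:
  At 4: p is false, not (Box s and Box p) is true, so p and not (Box s and Box p) is false.
    At 4: Box s and Box p is false, so not (Box s and Box p) is true.
      At 4: Box s is false, Box p is false, so Box s and Box p is false.
Satisfying worlds: {3, 6, 7}

3, 6, 7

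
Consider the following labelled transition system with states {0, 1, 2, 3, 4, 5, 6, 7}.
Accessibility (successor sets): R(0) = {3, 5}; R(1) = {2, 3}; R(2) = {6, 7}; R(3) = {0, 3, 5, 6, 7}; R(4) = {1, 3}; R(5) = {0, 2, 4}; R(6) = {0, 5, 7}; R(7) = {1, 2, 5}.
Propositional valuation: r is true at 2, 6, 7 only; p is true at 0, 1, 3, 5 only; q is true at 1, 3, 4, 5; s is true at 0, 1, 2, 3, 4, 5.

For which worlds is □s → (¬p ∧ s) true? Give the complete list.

2, 3, 4, 6

Recall that □ψ holds at a world iff ψ holds at every accessible world, and ◇ψ holds iff ψ holds at some accessible world.
Let φ = □s → (¬p ∧ s). Evaluate φ at each world:
  0 (successors {3, 5}): φ is false.
  1 (successors {2, 3}): φ is false.
  2 (successors {6, 7}): φ is true.
  3 (successors {0, 3, 5, 6, 7}): φ is true.
  4 (successors {1, 3}): φ is true.
  5 (successors {0, 2, 4}): φ is false.
  6 (successors {0, 5, 7}): φ is true.
  7 (successors {1, 2, 5}): φ is false.
For instance, at 5:
  At 5: □s is true, ¬p ∧ s is false, so □s → (¬p ∧ s) is false.
    At 5: □s requires s at every successor {0, 2, 4}.
      At 0: s is true.
      At 2: s is true.
      At 4: s is true.
    So □s is true at 5.
Satisfying worlds: {2, 3, 4, 6}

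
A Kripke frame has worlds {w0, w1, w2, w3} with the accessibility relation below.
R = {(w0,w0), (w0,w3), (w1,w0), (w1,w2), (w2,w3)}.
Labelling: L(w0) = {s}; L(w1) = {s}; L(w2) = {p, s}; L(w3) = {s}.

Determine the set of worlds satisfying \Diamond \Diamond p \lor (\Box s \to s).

w0, w1, w2, w3

Recall that \Box ψ holds at a world iff ψ holds at every accessible world, and \Diamond ψ holds iff ψ holds at some accessible world.
Let φ = \Diamond \Diamond p \lor (\Box s \to s). Evaluate φ at each world:
  w0 (successors {w0, w3}): φ is true.
  w1 (successors {w0, w2}): φ is true.
  w2 (successors {w3}): φ is true.
  w3 (successors ∅): φ is true.
For instance, at w0:
  At w0: \Diamond \Diamond p is false, \Box s \to s is true, so \Diamond \Diamond p \lor (\Box s \to s) is true.
    At w0: \Diamond \Diamond p requires \Diamond p at some successor in {w0, w3}.
      At w0: \Diamond p is false.
      At w3: \Diamond p is false.
    So \Diamond \Diamond p is false at w0.
    At w0: \Box s is true, s is true, so \Box s \to s is true.
      At w0: \Box s requires s at every successor {w0, w3}.
        At w0: s is true.
        At w3: s is true.
      So \Box s is true at w0.
Satisfying worlds: {w0, w1, w2, w3}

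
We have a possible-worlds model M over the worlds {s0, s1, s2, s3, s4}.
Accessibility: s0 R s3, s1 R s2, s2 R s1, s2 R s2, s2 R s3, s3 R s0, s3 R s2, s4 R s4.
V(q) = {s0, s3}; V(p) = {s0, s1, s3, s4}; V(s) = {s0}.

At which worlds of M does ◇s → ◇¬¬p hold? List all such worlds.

Recall that ◇ψ holds at a world iff ψ holds at some accessible world.
Let φ = ◇s → ◇¬¬p. Evaluate φ at each world:
  s0 (successors {s3}): φ is true.
  s1 (successors {s2}): φ is true.
  s2 (successors {s1, s2, s3}): φ is true.
  s3 (successors {s0, s2}): φ is true.
  s4 (successors {s4}): φ is true.
For instance, at s1:
  At s1: ◇s is false, ◇¬¬p is false, so ◇s → ◇¬¬p is true.
    At s1: ◇s requires s at some successor in {s2}.
      At s2: s is false.
    So ◇s is false at s1.
    At s1: ◇¬¬p requires ¬¬p at some successor in {s2}.
      At s2: ¬¬p is false.
    So ◇¬¬p is false at s1.
Satisfying worlds: {s0, s1, s2, s3, s4}

s0, s1, s2, s3, s4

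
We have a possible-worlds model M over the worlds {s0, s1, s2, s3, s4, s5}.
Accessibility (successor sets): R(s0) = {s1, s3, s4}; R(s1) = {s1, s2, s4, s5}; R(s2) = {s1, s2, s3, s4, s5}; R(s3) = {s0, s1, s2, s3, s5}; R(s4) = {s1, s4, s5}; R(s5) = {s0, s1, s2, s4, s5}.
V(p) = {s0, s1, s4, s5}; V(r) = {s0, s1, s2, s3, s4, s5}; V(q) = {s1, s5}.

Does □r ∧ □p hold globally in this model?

No

Let φ = □r ∧ □p. Evaluate φ at each world:
  s0 (successors {s1, s3, s4}): φ is false.
  s1 (successors {s1, s2, s4, s5}): φ is false.
  s2 (successors {s1, s2, s3, s4, s5}): φ is false.
  s3 (successors {s0, s1, s2, s3, s5}): φ is false.
  s4 (successors {s1, s4, s5}): φ is true.
  s5 (successors {s0, s1, s2, s4, s5}): φ is false.
Detail at s0 (counterexample):
  At s0: □r is true, □p is false, so □r ∧ □p is false.
    At s0: □r requires r at every successor {s1, s3, s4}.
      At s1: r is true.
      At s3: r is true.
      At s4: r is true.
    So □r is true at s0.
    At s0: □p requires p at every successor {s1, s3, s4}.
      p fails at s3, so □p is false at s0.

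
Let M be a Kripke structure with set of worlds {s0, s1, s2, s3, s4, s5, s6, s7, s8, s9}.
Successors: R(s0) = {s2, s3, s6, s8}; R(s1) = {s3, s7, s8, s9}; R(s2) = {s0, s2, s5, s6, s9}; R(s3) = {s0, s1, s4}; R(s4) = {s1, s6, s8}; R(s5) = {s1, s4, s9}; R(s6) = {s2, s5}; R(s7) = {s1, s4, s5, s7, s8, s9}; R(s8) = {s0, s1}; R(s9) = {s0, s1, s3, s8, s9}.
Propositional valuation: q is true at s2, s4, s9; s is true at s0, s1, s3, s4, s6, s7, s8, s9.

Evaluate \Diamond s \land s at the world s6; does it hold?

At s6: \Diamond s is false, s is true, so \Diamond s \land s is false.
  At s6: \Diamond s requires s at some successor in {s2, s5}.
    At s2: s is false.
    At s5: s is false.
  So \Diamond s is false at s6.

No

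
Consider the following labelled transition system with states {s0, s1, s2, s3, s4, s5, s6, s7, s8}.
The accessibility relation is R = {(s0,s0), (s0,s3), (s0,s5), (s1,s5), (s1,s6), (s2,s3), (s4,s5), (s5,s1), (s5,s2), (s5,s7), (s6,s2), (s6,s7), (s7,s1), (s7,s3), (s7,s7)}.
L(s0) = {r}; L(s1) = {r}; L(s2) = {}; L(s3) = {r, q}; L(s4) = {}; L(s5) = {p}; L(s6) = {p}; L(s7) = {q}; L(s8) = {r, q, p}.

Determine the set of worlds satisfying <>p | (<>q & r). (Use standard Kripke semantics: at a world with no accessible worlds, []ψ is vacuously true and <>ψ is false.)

s0, s1, s4

Recall that <>ψ holds at a world iff ψ holds at some accessible world.
Let φ = <>p | (<>q & r). Evaluate φ at each world:
  s0 (successors {s0, s3, s5}): φ is true.
  s1 (successors {s5, s6}): φ is true.
  s2 (successors {s3}): φ is false.
  s3 (successors ∅): φ is false.
  s4 (successors {s5}): φ is true.
  s5 (successors {s1, s2, s7}): φ is false.
  s6 (successors {s2, s7}): φ is false.
  s7 (successors {s1, s3, s7}): φ is false.
  s8 (successors ∅): φ is false.
For instance, at s1:
  At s1: <>p is true, <>q & r is false, so <>p | (<>q & r) is true.
    At s1: <>p requires p at some successor in {s5, s6}.
      p holds at s5, so <>p is true at s1.
    At s1: <>q is false, r is true, so <>q & r is false.
      At s1: <>q requires q at some successor in {s5, s6}.
        At s5: q is false.
        At s6: q is false.
      So <>q is false at s1.
Satisfying worlds: {s0, s1, s4}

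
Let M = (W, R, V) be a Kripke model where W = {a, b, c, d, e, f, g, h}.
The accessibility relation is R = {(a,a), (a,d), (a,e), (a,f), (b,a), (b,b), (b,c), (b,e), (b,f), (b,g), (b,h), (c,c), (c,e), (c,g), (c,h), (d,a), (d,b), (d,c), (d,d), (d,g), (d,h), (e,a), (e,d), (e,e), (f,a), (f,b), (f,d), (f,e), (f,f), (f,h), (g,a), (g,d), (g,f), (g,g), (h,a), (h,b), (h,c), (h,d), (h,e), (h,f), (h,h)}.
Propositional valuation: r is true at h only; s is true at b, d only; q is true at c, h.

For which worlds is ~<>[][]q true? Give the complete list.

a, b, c, d, e, f, g, h

Let φ = ~<>[][]q. Evaluate φ at each world:
  a (successors {a, d, e, f}): φ is true.
  b (successors {a, b, c, e, f, g, h}): φ is true.
  c (successors {c, e, g, h}): φ is true.
  d (successors {a, b, c, d, g, h}): φ is true.
  e (successors {a, d, e}): φ is true.
  f (successors {a, b, d, e, f, h}): φ is true.
  g (successors {a, d, f, g}): φ is true.
  h (successors {a, b, c, d, e, f, h}): φ is true.
For instance, at f:
  At f: <>[][]q is false, so ~<>[][]q is true.
    At f: <>[][]q requires [][]q at some successor in {a, b, d, e, f, h}.
      At a: [][]q is false.
      At b: [][]q is false.
      At d: [][]q is false.
      At e: [][]q is false.
      At f: [][]q is false.
      At h: [][]q is false.
    So <>[][]q is false at f.
Satisfying worlds: {a, b, c, d, e, f, g, h}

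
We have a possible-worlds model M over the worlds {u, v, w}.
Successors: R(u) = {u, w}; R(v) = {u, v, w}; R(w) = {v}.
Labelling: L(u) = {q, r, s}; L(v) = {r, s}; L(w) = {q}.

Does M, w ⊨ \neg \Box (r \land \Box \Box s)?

Recall that \Box ψ holds at a world iff ψ holds at every accessible world, and \Diamond ψ holds iff ψ holds at some accessible world.
At w: \Box (r \land \Box \Box s) is false, so \neg \Box (r \land \Box \Box s) is true.
  At w: \Box (r \land \Box \Box s) requires r \land \Box \Box s at every successor {v}.
    r \land \Box \Box s fails at v, so \Box (r \land \Box \Box s) is false at w.
      At v: r is true, \Box \Box s is false, so r \land \Box \Box s is false.

Yes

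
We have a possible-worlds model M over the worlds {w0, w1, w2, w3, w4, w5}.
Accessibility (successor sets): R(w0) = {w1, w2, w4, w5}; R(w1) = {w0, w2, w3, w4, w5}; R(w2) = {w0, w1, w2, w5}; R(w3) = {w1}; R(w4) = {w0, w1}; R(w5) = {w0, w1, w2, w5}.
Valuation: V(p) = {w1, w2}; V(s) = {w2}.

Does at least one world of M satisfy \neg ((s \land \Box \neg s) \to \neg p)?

Recall that \Box ψ holds at a world iff ψ holds at every accessible world, and \Diamond ψ holds iff ψ holds at some accessible world.
Let φ = \neg ((s \land \Box \neg s) \to \neg p). Evaluate φ at each world:
  w0 (successors {w1, w2, w4, w5}): φ is false.
  w1 (successors {w0, w2, w3, w4, w5}): φ is false.
  w2 (successors {w0, w1, w2, w5}): φ is false.
  w3 (successors {w1}): φ is false.
  w4 (successors {w0, w1}): φ is false.
  w5 (successors {w0, w1, w2, w5}): φ is false.
For instance, at w1:
  At w1: (s \land \Box \neg s) \to \neg p is true, so \neg ((s \land \Box \neg s) \to \neg p) is false.
    At w1: s \land \Box \neg s is false, \neg p is false, so (s \land \Box \neg s) \to \neg p is true.
      At w1: s is false, \Box \neg s is false, so s \land \Box \neg s is false.

No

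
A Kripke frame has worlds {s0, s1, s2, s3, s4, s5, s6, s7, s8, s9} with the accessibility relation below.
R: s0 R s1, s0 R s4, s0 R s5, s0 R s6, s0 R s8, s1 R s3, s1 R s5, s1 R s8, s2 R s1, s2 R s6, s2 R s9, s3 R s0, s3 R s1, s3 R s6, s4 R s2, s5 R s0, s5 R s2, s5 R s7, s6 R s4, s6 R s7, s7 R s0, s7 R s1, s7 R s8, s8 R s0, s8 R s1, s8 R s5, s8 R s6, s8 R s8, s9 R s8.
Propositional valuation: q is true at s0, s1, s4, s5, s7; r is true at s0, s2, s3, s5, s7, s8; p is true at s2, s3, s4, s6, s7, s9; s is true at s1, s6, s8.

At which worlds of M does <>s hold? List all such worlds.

s0, s1, s2, s3, s7, s8, s9

Recall that <>ψ holds at a world iff ψ holds at some accessible world.
Let φ = <>s. Evaluate φ at each world:
  s0 (successors {s1, s4, s5, s6, s8}): φ is true.
  s1 (successors {s3, s5, s8}): φ is true.
  s2 (successors {s1, s6, s9}): φ is true.
  s3 (successors {s0, s1, s6}): φ is true.
  s4 (successors {s2}): φ is false.
  s5 (successors {s0, s2, s7}): φ is false.
  s6 (successors {s4, s7}): φ is false.
  s7 (successors {s0, s1, s8}): φ is true.
  s8 (successors {s0, s1, s5, s6, s8}): φ is true.
  s9 (successors {s8}): φ is true.
For instance, at s5:
  At s5: <>s requires s at some successor in {s0, s2, s7}.
    At s0: s is false.
    At s2: s is false.
    At s7: s is false.
  So <>s is false at s5.
Satisfying worlds: {s0, s1, s2, s3, s7, s8, s9}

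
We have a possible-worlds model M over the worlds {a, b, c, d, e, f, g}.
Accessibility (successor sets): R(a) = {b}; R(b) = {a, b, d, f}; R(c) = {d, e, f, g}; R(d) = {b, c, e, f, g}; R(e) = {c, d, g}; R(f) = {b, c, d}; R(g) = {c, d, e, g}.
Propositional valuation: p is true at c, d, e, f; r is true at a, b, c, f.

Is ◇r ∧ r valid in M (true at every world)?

Let φ = ◇r ∧ r. Evaluate φ at each world:
  a (successors {b}): φ is true.
  b (successors {a, b, d, f}): φ is true.
  c (successors {d, e, f, g}): φ is true.
  d (successors {b, c, e, f, g}): φ is false.
  e (successors {c, d, g}): φ is false.
  f (successors {b, c, d}): φ is true.
  g (successors {c, d, e, g}): φ is false.
Detail at d (counterexample):
  At d: ◇r is true, r is false, so ◇r ∧ r is false.
    At d: ◇r requires r at some successor in {b, c, e, f, g}.
      r holds at b, so ◇r is true at d.

No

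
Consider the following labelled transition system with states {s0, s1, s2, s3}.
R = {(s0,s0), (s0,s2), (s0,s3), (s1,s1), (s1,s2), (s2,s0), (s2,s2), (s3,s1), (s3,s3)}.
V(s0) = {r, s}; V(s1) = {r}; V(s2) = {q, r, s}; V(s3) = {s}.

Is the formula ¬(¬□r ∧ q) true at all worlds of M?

Let φ = ¬(¬□r ∧ q). Evaluate φ at each world:
  s0 (successors {s0, s2, s3}): φ is true.
  s1 (successors {s1, s2}): φ is true.
  s2 (successors {s0, s2}): φ is true.
  s3 (successors {s1, s3}): φ is true.
For instance, at s1:
  At s1: ¬□r ∧ q is false, so ¬(¬□r ∧ q) is true.
    At s1: ¬□r is false, q is false, so ¬□r ∧ q is false.
      At s1: □r is true, so ¬□r is false.

Yes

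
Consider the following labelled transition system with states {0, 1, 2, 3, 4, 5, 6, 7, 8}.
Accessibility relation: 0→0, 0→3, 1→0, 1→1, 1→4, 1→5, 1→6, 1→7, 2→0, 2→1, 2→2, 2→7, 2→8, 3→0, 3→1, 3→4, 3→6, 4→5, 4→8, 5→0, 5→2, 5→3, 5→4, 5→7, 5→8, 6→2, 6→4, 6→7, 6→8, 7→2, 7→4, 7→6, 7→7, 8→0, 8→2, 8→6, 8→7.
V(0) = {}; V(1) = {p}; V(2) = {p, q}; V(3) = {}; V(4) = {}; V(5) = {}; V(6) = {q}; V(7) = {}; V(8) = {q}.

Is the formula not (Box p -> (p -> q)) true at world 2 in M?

No

At 2: Box p -> (p -> q) is true, so not (Box p -> (p -> q)) is false.
  At 2: Box p is false, p -> q is true, so Box p -> (p -> q) is true.
    At 2: Box p requires p at every successor {0, 1, 2, 7, 8}.
      p fails at 0, so Box p is false at 2.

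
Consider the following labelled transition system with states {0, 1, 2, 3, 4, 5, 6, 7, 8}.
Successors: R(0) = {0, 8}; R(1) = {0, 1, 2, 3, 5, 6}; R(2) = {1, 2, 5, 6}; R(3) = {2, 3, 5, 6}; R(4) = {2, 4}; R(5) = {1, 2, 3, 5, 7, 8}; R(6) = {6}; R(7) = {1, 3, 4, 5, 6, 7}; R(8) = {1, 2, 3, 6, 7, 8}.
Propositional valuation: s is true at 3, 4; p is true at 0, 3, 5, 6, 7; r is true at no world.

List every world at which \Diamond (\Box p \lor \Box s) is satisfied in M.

1, 2, 3, 6, 7, 8

Recall that \Box ψ holds at a world iff ψ holds at every accessible world, and \Diamond ψ holds iff ψ holds at some accessible world.
Let φ = \Diamond (\Box p \lor \Box s). Evaluate φ at each world:
  0 (successors {0, 8}): φ is false.
  1 (successors {0, 1, 2, 3, 5, 6}): φ is true.
  2 (successors {1, 2, 5, 6}): φ is true.
  3 (successors {2, 3, 5, 6}): φ is true.
  4 (successors {2, 4}): φ is false.
  5 (successors {1, 2, 3, 5, 7, 8}): φ is false.
  6 (successors {6}): φ is true.
  7 (successors {1, 3, 4, 5, 6, 7}): φ is true.
  8 (successors {1, 2, 3, 6, 7, 8}): φ is true.
For instance, at 4:
  At 4: \Diamond (\Box p \lor \Box s) requires \Box p \lor \Box s at some successor in {2, 4}.
    At 2: \Box p \lor \Box s is false.
    At 4: \Box p \lor \Box s is false.
  So \Diamond (\Box p \lor \Box s) is false at 4.
Satisfying worlds: {1, 2, 3, 6, 7, 8}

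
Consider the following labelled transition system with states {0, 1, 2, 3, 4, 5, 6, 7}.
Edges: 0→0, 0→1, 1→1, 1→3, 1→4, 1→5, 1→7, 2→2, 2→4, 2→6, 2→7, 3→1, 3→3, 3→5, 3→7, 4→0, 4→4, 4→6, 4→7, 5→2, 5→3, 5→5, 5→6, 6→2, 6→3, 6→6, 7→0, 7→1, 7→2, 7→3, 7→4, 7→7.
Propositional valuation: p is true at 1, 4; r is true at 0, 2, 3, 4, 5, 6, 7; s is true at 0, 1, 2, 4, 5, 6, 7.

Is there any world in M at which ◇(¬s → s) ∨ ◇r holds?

Let φ = ◇(¬s → s) ∨ ◇r. Evaluate φ at each world:
  0 (successors {0, 1}): φ is true.
  1 (successors {1, 3, 4, 5, 7}): φ is true.
  2 (successors {2, 4, 6, 7}): φ is true.
  3 (successors {1, 3, 5, 7}): φ is true.
  4 (successors {0, 4, 6, 7}): φ is true.
  5 (successors {2, 3, 5, 6}): φ is true.
  6 (successors {2, 3, 6}): φ is true.
  7 (successors {0, 1, 2, 3, 4, 7}): φ is true.
Detail at 0 (witness):
  At 0: ◇(¬s → s) is true, ◇r is true, so ◇(¬s → s) ∨ ◇r is true.
    At 0: ◇(¬s → s) requires ¬s → s at some successor in {0, 1}.
      ¬s → s holds at 0, so ◇(¬s → s) is true at 0.
    At 0: ◇r requires r at some successor in {0, 1}.
      r holds at 0, so ◇r is true at 0.

Yes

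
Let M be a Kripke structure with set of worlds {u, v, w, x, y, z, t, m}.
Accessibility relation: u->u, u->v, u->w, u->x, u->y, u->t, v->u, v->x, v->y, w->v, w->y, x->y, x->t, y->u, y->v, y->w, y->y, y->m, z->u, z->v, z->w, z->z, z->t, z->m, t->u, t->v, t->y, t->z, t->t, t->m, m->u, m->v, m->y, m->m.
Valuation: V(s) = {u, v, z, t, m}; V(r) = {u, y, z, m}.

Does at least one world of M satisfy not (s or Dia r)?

No

Let φ = not (s or Dia r). Evaluate φ at each world:
  u (successors {u, v, w, x, y, t}): φ is false.
  v (successors {u, x, y}): φ is false.
  w (successors {v, y}): φ is false.
  x (successors {y, t}): φ is false.
  y (successors {u, v, w, y, m}): φ is false.
  z (successors {u, v, w, z, t, m}): φ is false.
  t (successors {u, v, y, z, t, m}): φ is false.
  m (successors {u, v, y, m}): φ is false.
For instance, at t:
  At t: s or Dia r is true, so not (s or Dia r) is false.
    At t: s is true, Dia r is true, so s or Dia r is true.
      At t: Dia r requires r at some successor in {u, v, y, z, t, m}.
        r holds at u, so Dia r is true at t.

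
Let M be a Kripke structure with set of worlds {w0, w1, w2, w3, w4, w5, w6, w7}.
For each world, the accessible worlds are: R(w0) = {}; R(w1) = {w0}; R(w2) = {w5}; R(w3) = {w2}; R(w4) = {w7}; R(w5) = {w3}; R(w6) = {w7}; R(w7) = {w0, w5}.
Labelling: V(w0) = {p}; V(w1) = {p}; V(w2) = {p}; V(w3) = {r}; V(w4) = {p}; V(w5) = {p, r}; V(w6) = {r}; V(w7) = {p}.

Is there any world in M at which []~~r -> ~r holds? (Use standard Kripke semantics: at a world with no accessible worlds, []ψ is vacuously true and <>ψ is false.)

Yes

Let φ = []~~r -> ~r. Evaluate φ at each world:
  w0 (successors ∅): φ is true.
  w1 (successors {w0}): φ is true.
  w2 (successors {w5}): φ is true.
  w3 (successors {w2}): φ is true.
  w4 (successors {w7}): φ is true.
  w5 (successors {w3}): φ is false.
  w6 (successors {w7}): φ is true.
  w7 (successors {w0, w5}): φ is true.
Detail at w0 (witness):
  At w0: []~~r is true, ~r is true, so []~~r -> ~r is true.
    At w0: no accessible worlds, so []~~r holds vacuously.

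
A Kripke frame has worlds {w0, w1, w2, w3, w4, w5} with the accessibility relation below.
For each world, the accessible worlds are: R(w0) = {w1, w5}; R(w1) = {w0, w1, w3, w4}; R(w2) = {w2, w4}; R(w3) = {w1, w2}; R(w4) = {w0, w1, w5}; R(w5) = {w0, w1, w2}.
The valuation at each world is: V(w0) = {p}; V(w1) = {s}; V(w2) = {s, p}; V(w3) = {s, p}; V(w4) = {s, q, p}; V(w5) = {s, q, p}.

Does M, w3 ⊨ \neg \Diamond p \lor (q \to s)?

Recall that \Diamond ψ holds at a world iff ψ holds at some accessible world.
At w3: \neg \Diamond p is false, q \to s is true, so \neg \Diamond p \lor (q \to s) is true.
  At w3: \Diamond p is true, so \neg \Diamond p is false.
    At w3: \Diamond p requires p at some successor in {w1, w2}.
      p holds at w2, so \Diamond p is true at w3.

Yes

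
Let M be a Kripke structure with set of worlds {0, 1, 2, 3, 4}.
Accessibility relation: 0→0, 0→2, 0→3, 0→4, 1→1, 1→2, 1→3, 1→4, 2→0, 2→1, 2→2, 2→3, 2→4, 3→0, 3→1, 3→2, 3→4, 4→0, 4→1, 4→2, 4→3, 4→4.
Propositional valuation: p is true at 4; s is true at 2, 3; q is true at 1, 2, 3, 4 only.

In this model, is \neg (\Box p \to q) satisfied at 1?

No

At 1: \Box p \to q is true, so \neg (\Box p \to q) is false.
  At 1: \Box p is false, q is true, so \Box p \to q is true.
    At 1: \Box p requires p at every successor {1, 2, 3, 4}.
      p fails at 1, so \Box p is false at 1.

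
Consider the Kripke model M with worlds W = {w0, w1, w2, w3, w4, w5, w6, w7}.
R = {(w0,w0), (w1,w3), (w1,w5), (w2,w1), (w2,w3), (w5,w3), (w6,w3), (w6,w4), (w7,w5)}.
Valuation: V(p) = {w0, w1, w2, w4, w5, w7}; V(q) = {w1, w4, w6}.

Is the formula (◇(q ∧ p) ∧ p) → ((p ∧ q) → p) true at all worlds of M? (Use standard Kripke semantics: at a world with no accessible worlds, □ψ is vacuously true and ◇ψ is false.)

Yes

Let φ = (◇(q ∧ p) ∧ p) → ((p ∧ q) → p). Evaluate φ at each world:
  w0 (successors {w0}): φ is true.
  w1 (successors {w3, w5}): φ is true.
  w2 (successors {w1, w3}): φ is true.
  w3 (successors ∅): φ is true.
  w4 (successors ∅): φ is true.
  w5 (successors {w3}): φ is true.
  w6 (successors {w3, w4}): φ is true.
  w7 (successors {w5}): φ is true.
For instance, at w7:
  At w7: ◇(q ∧ p) ∧ p is false, (p ∧ q) → p is true, so (◇(q ∧ p) ∧ p) → ((p ∧ q) → p) is true.
    At w7: ◇(q ∧ p) is false, p is true, so ◇(q ∧ p) ∧ p is false.
      At w7: ◇(q ∧ p) requires q ∧ p at some successor in {w5}.
        At w5: q ∧ p is false.
      So ◇(q ∧ p) is false at w7.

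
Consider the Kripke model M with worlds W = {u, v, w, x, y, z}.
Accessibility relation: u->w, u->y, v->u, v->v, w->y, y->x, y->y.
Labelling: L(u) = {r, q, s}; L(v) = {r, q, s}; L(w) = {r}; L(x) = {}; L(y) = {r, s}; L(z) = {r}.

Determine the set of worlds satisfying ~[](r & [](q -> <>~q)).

Recall that []ψ holds at a world iff ψ holds at every accessible world, and <>ψ holds iff ψ holds at some accessible world.
Let φ = ~[](r & [](q -> <>~q)). Evaluate φ at each world:
  u (successors {w, y}): φ is false.
  v (successors {u, v}): φ is true.
  w (successors {y}): φ is false.
  x (successors ∅): φ is false.
  y (successors {x, y}): φ is true.
  z (successors ∅): φ is false.
For instance, at y:
  At y: [](r & [](q -> <>~q)) is false, so ~[](r & [](q -> <>~q)) is true.
    At y: [](r & [](q -> <>~q)) requires r & [](q -> <>~q) at every successor {x, y}.
      r & [](q -> <>~q) fails at x, so [](r & [](q -> <>~q)) is false at y.
Satisfying worlds: {v, y}

v, y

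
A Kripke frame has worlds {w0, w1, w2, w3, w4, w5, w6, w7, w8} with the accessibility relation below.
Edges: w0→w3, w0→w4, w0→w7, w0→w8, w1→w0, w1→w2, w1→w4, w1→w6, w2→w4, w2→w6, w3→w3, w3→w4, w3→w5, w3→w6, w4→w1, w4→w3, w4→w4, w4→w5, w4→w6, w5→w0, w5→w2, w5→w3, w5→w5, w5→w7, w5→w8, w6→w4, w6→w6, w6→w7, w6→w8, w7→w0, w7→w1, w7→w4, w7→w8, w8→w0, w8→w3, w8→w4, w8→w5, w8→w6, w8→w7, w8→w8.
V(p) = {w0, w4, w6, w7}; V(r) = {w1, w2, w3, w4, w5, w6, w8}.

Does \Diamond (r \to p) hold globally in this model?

Let φ = \Diamond (r \to p). Evaluate φ at each world:
  w0 (successors {w3, w4, w7, w8}): φ is true.
  w1 (successors {w0, w2, w4, w6}): φ is true.
  w2 (successors {w4, w6}): φ is true.
  w3 (successors {w3, w4, w5, w6}): φ is true.
  w4 (successors {w1, w3, w4, w5, w6}): φ is true.
  w5 (successors {w0, w2, w3, w5, w7, w8}): φ is true.
  w6 (successors {w4, w6, w7, w8}): φ is true.
  w7 (successors {w0, w1, w4, w8}): φ is true.
  w8 (successors {w0, w3, w4, w5, w6, w7, w8}): φ is true.
For instance, at w5:
  At w5: \Diamond (r \to p) requires r \to p at some successor in {w0, w2, w3, w5, w7, w8}.
    r \to p holds at w0, so \Diamond (r \to p) is true at w5.

Yes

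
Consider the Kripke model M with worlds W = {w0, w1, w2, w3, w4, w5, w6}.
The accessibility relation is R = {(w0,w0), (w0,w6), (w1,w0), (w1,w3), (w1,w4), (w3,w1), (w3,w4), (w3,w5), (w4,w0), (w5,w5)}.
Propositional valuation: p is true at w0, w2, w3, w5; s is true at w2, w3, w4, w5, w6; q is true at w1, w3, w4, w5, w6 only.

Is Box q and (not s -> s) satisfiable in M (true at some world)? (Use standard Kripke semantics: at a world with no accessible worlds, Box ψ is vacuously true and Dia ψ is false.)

Recall that Box ψ holds at a world iff ψ holds at every accessible world, and Dia ψ holds iff ψ holds at some accessible world.
Let φ = Box q and (not s -> s). Evaluate φ at each world:
  w0 (successors {w0, w6}): φ is false.
  w1 (successors {w0, w3, w4}): φ is false.
  w2 (successors ∅): φ is true.
  w3 (successors {w1, w4, w5}): φ is true.
  w4 (successors {w0}): φ is false.
  w5 (successors {w5}): φ is true.
  w6 (successors ∅): φ is true.
Detail at w2 (witness):
  At w2: Box q is true, not s -> s is true, so Box q and (not s -> s) is true.
    At w2: no accessible worlds, so Box q holds vacuously.

Yes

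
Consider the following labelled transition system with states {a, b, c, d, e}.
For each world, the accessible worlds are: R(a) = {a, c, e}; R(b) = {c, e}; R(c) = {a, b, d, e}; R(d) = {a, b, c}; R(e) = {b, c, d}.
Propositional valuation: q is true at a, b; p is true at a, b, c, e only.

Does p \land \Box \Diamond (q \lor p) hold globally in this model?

Let φ = p \land \Box \Diamond (q \lor p). Evaluate φ at each world:
  a (successors {a, c, e}): φ is true.
  b (successors {c, e}): φ is true.
  c (successors {a, b, d, e}): φ is true.
  d (successors {a, b, c}): φ is false.
  e (successors {b, c, d}): φ is true.
Detail at d (counterexample):
  At d: p is false, \Box \Diamond (q \lor p) is true, so p \land \Box \Diamond (q \lor p) is false.
    At d: \Box \Diamond (q \lor p) requires \Diamond (q \lor p) at every successor {a, b, c}.
      At a: \Diamond (q \lor p) is true.
      At b: \Diamond (q \lor p) is true.
      At c: \Diamond (q \lor p) is true.
    So \Box \Diamond (q \lor p) is true at d.

No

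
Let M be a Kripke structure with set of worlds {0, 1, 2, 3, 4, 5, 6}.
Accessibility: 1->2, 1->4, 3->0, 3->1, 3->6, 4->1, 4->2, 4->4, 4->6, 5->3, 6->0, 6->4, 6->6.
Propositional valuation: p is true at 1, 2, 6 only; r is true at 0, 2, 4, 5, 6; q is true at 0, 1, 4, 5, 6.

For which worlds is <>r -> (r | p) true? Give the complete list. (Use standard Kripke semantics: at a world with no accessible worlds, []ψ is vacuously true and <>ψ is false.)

0, 1, 2, 4, 5, 6

Let φ = <>r -> (r | p). Evaluate φ at each world:
  0 (successors ∅): φ is true.
  1 (successors {2, 4}): φ is true.
  2 (successors ∅): φ is true.
  3 (successors {0, 1, 6}): φ is false.
  4 (successors {1, 2, 4, 6}): φ is true.
  5 (successors {3}): φ is true.
  6 (successors {0, 4, 6}): φ is true.
For instance, at 5:
  At 5: <>r is false, r | p is true, so <>r -> (r | p) is true.
    At 5: <>r requires r at some successor in {3}.
      At 3: r is false.
    So <>r is false at 5.
Satisfying worlds: {0, 1, 2, 4, 5, 6}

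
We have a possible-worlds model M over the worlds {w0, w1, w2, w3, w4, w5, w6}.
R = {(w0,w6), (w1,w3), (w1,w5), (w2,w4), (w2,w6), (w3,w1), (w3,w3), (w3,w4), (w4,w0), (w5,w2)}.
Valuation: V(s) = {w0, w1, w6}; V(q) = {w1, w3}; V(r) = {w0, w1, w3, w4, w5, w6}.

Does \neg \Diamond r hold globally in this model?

No

Let φ = \neg \Diamond r. Evaluate φ at each world:
  w0 (successors {w6}): φ is false.
  w1 (successors {w3, w5}): φ is false.
  w2 (successors {w4, w6}): φ is false.
  w3 (successors {w1, w3, w4}): φ is false.
  w4 (successors {w0}): φ is false.
  w5 (successors {w2}): φ is true.
  w6 (successors ∅): φ is true.
Detail at w0 (counterexample):
  At w0: \Diamond r is true, so \neg \Diamond r is false.
    At w0: \Diamond r requires r at some successor in {w6}.
      r holds at w6, so \Diamond r is true at w0.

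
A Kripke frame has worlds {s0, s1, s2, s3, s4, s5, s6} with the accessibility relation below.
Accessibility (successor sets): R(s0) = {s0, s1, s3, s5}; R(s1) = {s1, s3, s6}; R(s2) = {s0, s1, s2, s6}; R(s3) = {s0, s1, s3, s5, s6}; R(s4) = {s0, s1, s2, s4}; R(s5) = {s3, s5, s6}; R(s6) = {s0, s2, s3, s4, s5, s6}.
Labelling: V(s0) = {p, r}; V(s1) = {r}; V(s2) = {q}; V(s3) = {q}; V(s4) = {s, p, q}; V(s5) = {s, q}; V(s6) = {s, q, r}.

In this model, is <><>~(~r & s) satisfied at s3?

Yes

At s3: <><>~(~r & s) requires <>~(~r & s) at some successor in {s0, s1, s3, s5, s6}.
  <>~(~r & s) holds at s0, so <><>~(~r & s) is true at s3.
    At s0: <>~(~r & s) requires ~(~r & s) at some successor in {s0, s1, s3, s5}.
      ~(~r & s) holds at s0, so <>~(~r & s) is true at s0.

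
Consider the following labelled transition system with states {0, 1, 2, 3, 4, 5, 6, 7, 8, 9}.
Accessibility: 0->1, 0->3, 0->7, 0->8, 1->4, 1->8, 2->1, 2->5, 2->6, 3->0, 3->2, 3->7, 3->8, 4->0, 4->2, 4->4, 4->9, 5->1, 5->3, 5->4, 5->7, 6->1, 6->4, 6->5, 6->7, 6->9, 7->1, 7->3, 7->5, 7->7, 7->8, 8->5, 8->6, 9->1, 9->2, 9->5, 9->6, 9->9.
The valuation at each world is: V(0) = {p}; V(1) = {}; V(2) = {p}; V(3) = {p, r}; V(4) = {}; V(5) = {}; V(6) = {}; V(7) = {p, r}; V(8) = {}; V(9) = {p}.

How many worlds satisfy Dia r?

5

Let φ = Dia r. Evaluate φ at each world:
  0 (successors {1, 3, 7, 8}): φ is true.
  1 (successors {4, 8}): φ is false.
  2 (successors {1, 5, 6}): φ is false.
  3 (successors {0, 2, 7, 8}): φ is true.
  4 (successors {0, 2, 4, 9}): φ is false.
  5 (successors {1, 3, 4, 7}): φ is true.
  6 (successors {1, 4, 5, 7, 9}): φ is true.
  7 (successors {1, 3, 5, 7, 8}): φ is true.
  8 (successors {5, 6}): φ is false.
  9 (successors {1, 2, 5, 6, 9}): φ is false.
For instance, at 8:
  At 8: Dia r requires r at some successor in {5, 6}.
    At 5: r is false.
    At 6: r is false.
  So Dia r is false at 8.
Satisfying worlds: {0, 3, 5, 6, 7}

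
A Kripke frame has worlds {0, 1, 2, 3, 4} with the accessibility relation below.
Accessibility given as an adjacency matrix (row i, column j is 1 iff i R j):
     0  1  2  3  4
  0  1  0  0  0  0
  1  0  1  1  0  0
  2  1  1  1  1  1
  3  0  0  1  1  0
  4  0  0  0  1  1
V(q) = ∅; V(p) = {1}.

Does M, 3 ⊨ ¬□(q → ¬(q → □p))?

At 3: □(q → ¬(q → □p)) is true, so ¬□(q → ¬(q → □p)) is false.
  At 3: □(q → ¬(q → □p)) requires q → ¬(q → □p) at every successor {2, 3}.
      At 2: q is false, ¬(q → □p) is false, so q → ¬(q → □p) is true.
      At 3: q is false, ¬(q → □p) is false, so q → ¬(q → □p) is true.
  So □(q → ¬(q → □p)) is true at 3.

No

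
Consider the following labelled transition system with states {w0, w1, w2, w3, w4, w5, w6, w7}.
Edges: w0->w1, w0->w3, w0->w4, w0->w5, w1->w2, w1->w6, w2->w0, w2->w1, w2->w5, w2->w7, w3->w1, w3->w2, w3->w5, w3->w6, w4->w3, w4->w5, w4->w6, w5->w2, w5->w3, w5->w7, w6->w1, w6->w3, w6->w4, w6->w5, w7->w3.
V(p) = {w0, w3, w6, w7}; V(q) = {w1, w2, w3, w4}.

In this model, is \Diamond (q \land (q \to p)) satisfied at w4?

Recall that \Diamond ψ holds at a world iff ψ holds at some accessible world.
At w4: \Diamond (q \land (q \to p)) requires q \land (q \to p) at some successor in {w3, w5, w6}.
  q \land (q \to p) holds at w3, so \Diamond (q \land (q \to p)) is true at w4.

Yes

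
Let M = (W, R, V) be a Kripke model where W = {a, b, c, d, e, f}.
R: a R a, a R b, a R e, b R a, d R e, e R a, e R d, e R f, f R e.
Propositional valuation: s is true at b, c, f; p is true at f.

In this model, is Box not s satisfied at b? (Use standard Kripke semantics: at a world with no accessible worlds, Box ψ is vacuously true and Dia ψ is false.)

At b: Box not s requires not s at every successor {a}.
  At a: not s is true.
So Box not s is true at b.

Yes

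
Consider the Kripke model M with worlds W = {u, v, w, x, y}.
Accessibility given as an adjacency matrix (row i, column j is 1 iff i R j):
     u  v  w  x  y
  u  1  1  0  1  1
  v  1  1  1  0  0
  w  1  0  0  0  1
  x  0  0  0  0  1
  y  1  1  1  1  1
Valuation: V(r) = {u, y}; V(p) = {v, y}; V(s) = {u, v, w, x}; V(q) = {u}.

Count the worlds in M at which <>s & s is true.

Let φ = <>s & s. Evaluate φ at each world:
  u (successors {u, v, x, y}): φ is true.
  v (successors {u, v, w}): φ is true.
  w (successors {u, y}): φ is true.
  x (successors {y}): φ is false.
  y (successors {u, v, w, x, y}): φ is false.
For instance, at u:
  At u: <>s is true, s is true, so <>s & s is true.
    At u: <>s requires s at some successor in {u, v, x, y}.
      s holds at u, so <>s is true at u.
Satisfying worlds: {u, v, w}

3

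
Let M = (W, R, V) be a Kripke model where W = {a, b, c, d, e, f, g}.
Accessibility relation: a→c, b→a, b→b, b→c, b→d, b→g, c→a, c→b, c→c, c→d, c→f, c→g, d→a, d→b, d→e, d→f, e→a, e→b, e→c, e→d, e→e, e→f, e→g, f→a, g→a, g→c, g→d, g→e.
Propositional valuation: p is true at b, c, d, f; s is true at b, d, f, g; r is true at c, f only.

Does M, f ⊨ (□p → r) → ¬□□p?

Recall that □ψ holds at a world iff ψ holds at every accessible world, and ◇ψ holds iff ψ holds at some accessible world.
At f: □p → r is true, ¬□□p is false, so (□p → r) → ¬□□p is false.
  At f: □p is false, r is true, so □p → r is true.
    At f: □p requires p at every successor {a}.
      p fails at a, so □p is false at f.
  At f: □□p is true, so ¬□□p is false.
    At f: □□p requires □p at every successor {a}.
      At a: □p is true.
    So □□p is true at f.

No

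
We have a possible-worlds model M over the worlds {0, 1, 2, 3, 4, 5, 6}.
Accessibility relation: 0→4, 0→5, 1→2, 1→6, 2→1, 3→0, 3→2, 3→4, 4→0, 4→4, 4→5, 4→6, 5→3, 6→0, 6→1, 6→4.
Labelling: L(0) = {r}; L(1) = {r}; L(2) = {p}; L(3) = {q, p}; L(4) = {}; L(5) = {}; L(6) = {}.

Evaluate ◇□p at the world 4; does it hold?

Recall that □ψ holds at a world iff ψ holds at every accessible world, and ◇ψ holds iff ψ holds at some accessible world.
At 4: ◇□p requires □p at some successor in {0, 4, 5, 6}.
  □p holds at 5, so ◇□p is true at 4.
    At 5: □p requires p at every successor {3}.
      At 3: p is true.
    So □p is true at 5.

Yes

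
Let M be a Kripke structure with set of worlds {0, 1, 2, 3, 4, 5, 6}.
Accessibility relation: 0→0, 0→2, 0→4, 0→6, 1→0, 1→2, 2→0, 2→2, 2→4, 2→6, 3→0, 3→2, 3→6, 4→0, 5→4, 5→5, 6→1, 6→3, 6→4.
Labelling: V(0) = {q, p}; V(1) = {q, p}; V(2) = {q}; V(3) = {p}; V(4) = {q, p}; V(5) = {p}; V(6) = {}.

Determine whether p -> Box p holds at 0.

No

At 0: p is true, Box p is false, so p -> Box p is false.
  At 0: Box p requires p at every successor {0, 2, 4, 6}.
    p fails at 2, so Box p is false at 0.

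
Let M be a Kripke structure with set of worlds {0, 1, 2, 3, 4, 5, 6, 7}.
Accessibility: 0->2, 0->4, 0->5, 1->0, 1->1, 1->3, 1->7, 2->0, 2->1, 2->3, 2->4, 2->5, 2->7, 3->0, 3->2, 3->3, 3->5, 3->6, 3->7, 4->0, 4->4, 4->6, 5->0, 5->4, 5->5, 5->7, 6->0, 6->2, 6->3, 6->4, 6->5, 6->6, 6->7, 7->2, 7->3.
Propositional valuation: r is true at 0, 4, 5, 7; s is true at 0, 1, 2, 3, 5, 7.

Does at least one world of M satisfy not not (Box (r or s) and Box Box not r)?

Let φ = not not (Box (r or s) and Box Box not r). Evaluate φ at each world:
  0 (successors {2, 4, 5}): φ is false.
  1 (successors {0, 1, 3, 7}): φ is false.
  2 (successors {0, 1, 3, 4, 5, 7}): φ is false.
  3 (successors {0, 2, 3, 5, 6, 7}): φ is false.
  4 (successors {0, 4, 6}): φ is false.
  5 (successors {0, 4, 5, 7}): φ is false.
  6 (successors {0, 2, 3, 4, 5, 6, 7}): φ is false.
  7 (successors {2, 3}): φ is false.
For instance, at 7:
  At 7: not (Box (r or s) and Box Box not r) is true, so not not (Box (r or s) and Box Box not r) is false.
    At 7: Box (r or s) and Box Box not r is false, so not (Box (r or s) and Box Box not r) is true.
      At 7: Box (r or s) is true, Box Box not r is false, so Box (r or s) and Box Box not r is false.

No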